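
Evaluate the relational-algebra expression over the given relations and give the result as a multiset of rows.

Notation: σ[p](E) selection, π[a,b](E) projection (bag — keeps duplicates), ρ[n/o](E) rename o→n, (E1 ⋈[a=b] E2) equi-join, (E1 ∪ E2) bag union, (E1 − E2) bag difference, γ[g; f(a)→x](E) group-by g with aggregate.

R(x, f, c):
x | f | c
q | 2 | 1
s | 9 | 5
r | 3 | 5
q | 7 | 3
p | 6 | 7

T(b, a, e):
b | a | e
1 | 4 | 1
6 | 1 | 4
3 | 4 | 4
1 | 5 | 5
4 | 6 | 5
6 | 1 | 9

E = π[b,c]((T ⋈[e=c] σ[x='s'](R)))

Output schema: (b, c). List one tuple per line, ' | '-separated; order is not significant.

Subexpression sizes:
  T → 6
  R → 5
  σ[x='s'](R) → 1
  (T ⋈[e=c] σ[x='s'](R)) → 2
  π[b,c]((T ⋈[e=c] σ[x='s'](R))) → 2

== RESULT ==
b | c
1 | 5
4 | 5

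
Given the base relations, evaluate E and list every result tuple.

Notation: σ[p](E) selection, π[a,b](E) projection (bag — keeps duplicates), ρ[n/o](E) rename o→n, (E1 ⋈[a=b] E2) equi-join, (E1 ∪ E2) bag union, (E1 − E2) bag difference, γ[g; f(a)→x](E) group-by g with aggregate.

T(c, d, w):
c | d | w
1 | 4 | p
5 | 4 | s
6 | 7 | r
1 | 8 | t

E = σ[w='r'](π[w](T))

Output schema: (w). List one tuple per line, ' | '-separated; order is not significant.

Per-node cardinality:
  T → 4
  π[w](T) → 4
  σ[w='r'](π[w](T)) → 1

== RESULT ==
w
r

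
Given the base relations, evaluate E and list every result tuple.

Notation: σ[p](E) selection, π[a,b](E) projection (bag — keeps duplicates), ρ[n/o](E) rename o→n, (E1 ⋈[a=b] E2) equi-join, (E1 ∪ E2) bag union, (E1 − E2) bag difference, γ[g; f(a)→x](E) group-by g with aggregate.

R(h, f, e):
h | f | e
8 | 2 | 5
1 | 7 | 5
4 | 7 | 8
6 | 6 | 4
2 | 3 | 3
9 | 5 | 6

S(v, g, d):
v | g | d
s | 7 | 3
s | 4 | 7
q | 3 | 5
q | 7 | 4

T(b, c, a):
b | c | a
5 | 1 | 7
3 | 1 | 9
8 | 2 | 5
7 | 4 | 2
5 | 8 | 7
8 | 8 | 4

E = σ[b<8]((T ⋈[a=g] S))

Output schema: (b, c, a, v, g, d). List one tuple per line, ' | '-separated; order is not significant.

Row counts bottom-up:
  T → 6
  S → 4
  (T ⋈[a=g] S) → 5
  σ[b<8]((T ⋈[a=g] S)) → 4

== RESULT ==
b | c | a | v | g | d
5 | 1 | 7 | q | 7 | 4
5 | 1 | 7 | s | 7 | 3
5 | 8 | 7 | q | 7 | 4
5 | 8 | 7 | s | 7 | 3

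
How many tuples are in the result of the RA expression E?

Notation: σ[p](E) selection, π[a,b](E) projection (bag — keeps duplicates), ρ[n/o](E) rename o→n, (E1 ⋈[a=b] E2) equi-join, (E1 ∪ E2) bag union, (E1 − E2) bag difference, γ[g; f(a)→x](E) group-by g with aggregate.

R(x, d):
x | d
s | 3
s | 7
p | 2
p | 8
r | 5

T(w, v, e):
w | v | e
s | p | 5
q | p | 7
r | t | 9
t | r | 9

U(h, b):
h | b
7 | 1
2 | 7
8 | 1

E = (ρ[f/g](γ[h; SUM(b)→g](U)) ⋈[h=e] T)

Row counts bottom-up:
  U → 3
  γ[h; SUM(b)→g](U) → 3
  ρ[f/g](γ[h; SUM(b)→g](U)) → 3
  T → 4
  (ρ[f/g](γ[h; SUM(b)→g](U)) ⋈[h=e] T) → 1

|E| = 1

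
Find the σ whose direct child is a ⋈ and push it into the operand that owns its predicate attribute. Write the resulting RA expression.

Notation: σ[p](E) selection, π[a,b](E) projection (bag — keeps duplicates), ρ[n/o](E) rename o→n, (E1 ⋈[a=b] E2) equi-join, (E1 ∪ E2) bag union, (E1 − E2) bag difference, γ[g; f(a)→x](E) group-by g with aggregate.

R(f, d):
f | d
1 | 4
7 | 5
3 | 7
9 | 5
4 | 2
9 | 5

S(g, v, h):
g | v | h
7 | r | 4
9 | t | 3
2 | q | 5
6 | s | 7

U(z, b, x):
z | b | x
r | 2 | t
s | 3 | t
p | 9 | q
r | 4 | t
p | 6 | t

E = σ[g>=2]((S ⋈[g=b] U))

σ filters on g, owned by the left side.
E' = (σ[g>=2](S) ⋈[g=b] U)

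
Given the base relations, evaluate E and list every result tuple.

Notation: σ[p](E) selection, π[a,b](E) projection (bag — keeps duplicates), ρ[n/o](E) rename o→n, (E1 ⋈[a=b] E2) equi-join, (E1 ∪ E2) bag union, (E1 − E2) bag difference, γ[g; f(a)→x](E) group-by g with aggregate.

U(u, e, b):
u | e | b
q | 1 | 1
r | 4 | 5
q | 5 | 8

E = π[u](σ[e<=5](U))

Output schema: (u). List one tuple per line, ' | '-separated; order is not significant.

Row counts bottom-up:
  U → 3
  σ[e<=5](U) → 3
  π[u](σ[e<=5](U)) → 3

== RESULT ==
u
q
q
r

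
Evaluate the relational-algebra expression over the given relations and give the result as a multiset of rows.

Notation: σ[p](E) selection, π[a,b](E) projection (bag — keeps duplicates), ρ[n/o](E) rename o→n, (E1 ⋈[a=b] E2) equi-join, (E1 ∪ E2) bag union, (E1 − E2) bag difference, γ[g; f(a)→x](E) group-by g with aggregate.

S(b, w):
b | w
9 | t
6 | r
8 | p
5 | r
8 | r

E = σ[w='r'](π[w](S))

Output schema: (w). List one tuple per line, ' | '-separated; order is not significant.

Row counts bottom-up:
  S → 5
  π[w](S) → 5
  σ[w='r'](π[w](S)) → 3

== RESULT ==
w
r
r
r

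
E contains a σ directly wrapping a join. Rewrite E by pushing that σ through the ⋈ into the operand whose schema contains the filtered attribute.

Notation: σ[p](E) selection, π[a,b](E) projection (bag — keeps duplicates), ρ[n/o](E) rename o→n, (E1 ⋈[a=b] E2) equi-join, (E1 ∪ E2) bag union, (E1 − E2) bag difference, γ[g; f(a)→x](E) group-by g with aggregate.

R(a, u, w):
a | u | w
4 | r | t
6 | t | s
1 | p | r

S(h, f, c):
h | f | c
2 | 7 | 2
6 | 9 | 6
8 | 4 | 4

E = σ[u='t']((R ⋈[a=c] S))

σ filters on u, owned by the left side.
E' = (σ[u='t'](R) ⋈[a=c] S)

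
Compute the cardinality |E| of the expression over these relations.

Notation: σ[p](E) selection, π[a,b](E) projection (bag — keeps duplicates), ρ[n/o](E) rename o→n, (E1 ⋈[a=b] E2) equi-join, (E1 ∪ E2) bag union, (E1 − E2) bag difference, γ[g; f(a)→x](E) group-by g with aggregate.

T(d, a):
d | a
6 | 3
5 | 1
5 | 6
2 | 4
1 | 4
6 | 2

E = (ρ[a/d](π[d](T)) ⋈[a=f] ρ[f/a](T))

Stepwise |·|:
  T → 6
  π[d](T) → 6
  ρ[a/d](π[d](T)) → 6
  T → 6
  ρ[f/a](T) → 6
  (ρ[a/d](π[d](T)) ⋈[a=f] ρ[f/a](T)) → 4

|E| = 4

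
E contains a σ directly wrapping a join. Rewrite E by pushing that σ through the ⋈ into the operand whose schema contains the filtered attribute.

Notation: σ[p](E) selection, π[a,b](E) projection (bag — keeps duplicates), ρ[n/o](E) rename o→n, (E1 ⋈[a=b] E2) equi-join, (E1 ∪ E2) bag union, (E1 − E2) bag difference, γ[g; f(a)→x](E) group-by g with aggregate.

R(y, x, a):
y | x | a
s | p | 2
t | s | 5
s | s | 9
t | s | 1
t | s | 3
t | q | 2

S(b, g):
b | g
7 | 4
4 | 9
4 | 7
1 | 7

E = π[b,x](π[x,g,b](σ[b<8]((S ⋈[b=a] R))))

σ filters on b, owned by the left side.
E' = π[b,x](π[x,g,b]((σ[b<8](S) ⋈[b=a] R)))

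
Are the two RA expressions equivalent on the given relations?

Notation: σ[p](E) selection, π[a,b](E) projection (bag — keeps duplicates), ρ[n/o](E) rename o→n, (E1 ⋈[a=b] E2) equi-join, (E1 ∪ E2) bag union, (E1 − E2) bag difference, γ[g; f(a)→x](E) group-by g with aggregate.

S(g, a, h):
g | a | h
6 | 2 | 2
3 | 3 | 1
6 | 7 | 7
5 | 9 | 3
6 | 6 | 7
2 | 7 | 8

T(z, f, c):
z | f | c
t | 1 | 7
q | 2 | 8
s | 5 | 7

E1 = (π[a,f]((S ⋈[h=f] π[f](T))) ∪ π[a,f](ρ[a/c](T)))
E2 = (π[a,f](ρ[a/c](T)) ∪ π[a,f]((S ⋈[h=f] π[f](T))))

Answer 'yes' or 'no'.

E1 subexpression sizes:
  S → 6
  T → 3
  π[f](T) → 3
  (S ⋈[h=f] π[f](T)) → 2
  π[a,f]((S ⋈[h=f] π[f](T))) → 2
  T → 3
  ρ[a/c](T) → 3
  π[a,f](ρ[a/c](T)) → 3
  (π[a,f]((S ⋈[h=f] π[f](T))) ∪ π[a,f](ρ[a/c](T))) → 5
E2 subexpression sizes:
  T → 3
  ρ[a/c](T) → 3
  π[a,f](ρ[a/c](T)) → 3
  S → 6
  T → 3
  π[f](T) → 3
  (S ⋈[h=f] π[f](T)) → 2
  π[a,f]((S ⋈[h=f] π[f](T))) → 2
  (π[a,f](ρ[a/c](T)) ∪ π[a,f]((S ⋈[h=f] π[f](T)))) → 5

E1 and E2 produce the same multiset:
a | f
2 | 2
3 | 1
7 | 1
7 | 5
8 | 2

yes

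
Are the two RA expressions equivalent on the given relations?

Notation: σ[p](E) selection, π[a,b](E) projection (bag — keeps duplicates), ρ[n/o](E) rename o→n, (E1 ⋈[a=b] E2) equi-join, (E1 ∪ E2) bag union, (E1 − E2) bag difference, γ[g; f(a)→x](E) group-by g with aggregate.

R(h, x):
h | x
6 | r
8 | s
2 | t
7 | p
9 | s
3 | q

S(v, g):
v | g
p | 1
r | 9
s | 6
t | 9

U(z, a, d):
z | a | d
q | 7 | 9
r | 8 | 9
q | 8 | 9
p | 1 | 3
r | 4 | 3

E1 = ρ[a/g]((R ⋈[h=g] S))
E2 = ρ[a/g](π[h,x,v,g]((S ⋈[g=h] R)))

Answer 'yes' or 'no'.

E1 stepwise |·|:
  R → 6
  S → 4
  (R ⋈[h=g] S) → 3
  ρ[a/g]((R ⋈[h=g] S)) → 3
E2 stepwise |·|:
  S → 4
  R → 6
  (S ⋈[g=h] R) → 3
  π[h,x,v,g]((S ⋈[g=h] R)) → 3
  ρ[a/g](π[h,x,v,g]((S ⋈[g=h] R))) → 3

E1 and E2 produce the same multiset:
h | x | v | a
6 | r | s | 6
9 | s | r | 9
9 | s | t | 9

yes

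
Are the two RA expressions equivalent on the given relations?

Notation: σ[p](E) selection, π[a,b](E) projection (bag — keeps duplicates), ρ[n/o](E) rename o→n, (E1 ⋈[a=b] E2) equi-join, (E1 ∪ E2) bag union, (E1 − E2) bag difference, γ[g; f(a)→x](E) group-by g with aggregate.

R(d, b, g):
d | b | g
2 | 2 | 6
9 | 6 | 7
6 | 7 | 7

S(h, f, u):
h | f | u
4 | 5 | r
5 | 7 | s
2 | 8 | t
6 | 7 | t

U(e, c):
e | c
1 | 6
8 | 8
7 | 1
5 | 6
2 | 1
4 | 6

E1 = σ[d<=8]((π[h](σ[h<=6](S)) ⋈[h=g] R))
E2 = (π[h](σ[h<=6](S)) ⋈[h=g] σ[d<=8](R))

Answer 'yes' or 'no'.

E1 row counts bottom-up:
  S → 4
  σ[h<=6](S) → 4
  π[h](σ[h<=6](S)) → 4
  R → 3
  (π[h](σ[h<=6](S)) ⋈[h=g] R) → 1
  σ[d<=8]((π[h](σ[h<=6](S)) ⋈[h=g] R)) → 1
E2 row counts bottom-up:
  S → 4
  σ[h<=6](S) → 4
  π[h](σ[h<=6](S)) → 4
  R → 3
  σ[d<=8](R) → 2
  (π[h](σ[h<=6](S)) ⋈[h=g] σ[d<=8](R)) → 1

E1 and E2 produce the same multiset:
h | d | b | g
6 | 2 | 2 | 6

yes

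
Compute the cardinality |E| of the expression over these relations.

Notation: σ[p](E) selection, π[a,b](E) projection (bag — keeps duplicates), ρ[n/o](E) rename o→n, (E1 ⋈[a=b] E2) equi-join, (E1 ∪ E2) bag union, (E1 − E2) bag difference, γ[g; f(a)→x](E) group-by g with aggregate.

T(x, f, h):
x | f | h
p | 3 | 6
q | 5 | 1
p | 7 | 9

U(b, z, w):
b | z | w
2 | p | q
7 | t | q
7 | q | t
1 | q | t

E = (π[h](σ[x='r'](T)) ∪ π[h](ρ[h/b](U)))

Per-node cardinality:
  T → 3
  σ[x='r'](T) → 0
  π[h](σ[x='r'](T)) → 0
  U → 4
  ρ[h/b](U) → 4
  π[h](ρ[h/b](U)) → 4
  (π[h](σ[x='r'](T)) ∪ π[h](ρ[h/b](U))) → 4

|E| = 4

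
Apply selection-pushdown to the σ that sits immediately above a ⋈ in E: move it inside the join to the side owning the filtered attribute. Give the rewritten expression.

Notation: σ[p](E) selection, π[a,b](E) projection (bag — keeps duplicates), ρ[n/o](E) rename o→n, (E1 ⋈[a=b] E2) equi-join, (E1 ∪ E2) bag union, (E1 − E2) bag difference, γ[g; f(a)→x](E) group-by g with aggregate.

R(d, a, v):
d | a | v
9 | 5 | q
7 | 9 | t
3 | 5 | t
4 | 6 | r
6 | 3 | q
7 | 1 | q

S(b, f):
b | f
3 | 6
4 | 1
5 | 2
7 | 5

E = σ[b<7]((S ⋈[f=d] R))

σ filters on b, owned by the left side.
E' = (σ[b<7](S) ⋈[f=d] R)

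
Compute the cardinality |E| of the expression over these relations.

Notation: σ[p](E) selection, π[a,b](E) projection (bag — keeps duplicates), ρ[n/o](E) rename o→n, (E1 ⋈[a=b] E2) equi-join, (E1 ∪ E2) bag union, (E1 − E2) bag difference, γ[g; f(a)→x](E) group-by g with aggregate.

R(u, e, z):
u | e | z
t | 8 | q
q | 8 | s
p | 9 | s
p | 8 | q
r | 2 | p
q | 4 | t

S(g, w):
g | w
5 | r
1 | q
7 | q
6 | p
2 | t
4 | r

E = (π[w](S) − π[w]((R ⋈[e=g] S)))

Stepwise |·|:
  S → 6
  π[w](S) → 6
  R → 6
  S → 6
  (R ⋈[e=g] S) → 2
  π[w]((R ⋈[e=g] S)) → 2
  (π[w](S) − π[w]((R ⋈[e=g] S))) → 4

|E| = 4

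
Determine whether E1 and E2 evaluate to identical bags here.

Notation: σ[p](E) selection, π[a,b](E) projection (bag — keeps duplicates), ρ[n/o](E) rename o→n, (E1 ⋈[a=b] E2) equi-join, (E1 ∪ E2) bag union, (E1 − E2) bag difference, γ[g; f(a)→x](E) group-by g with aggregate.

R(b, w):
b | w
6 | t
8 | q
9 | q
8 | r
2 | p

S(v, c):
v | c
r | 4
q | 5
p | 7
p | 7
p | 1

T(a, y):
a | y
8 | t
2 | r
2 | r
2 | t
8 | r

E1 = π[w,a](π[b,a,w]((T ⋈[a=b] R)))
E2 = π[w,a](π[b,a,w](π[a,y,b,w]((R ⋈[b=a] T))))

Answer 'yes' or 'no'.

E1 row counts bottom-up:
  T → 5
  R → 5
  (T ⋈[a=b] R) → 7
  π[b,a,w]((T ⋈[a=b] R)) → 7
  π[w,a](π[b,a,w]((T ⋈[a=b] R))) → 7
E2 row counts bottom-up:
  R → 5
  T → 5
  (R ⋈[b=a] T) → 7
  π[a,y,b,w]((R ⋈[b=a] T)) → 7
  π[b,a,w](π[a,y,b,w]((R ⋈[b=a] T))) → 7
  π[w,a](π[b,a,w](π[a,y,b,w]((R ⋈[b=a] T)))) → 7

E1 and E2 produce the same multiset:
w | a
p | 2
p | 2
p | 2
q | 8
q | 8
r | 8
r | 8

yes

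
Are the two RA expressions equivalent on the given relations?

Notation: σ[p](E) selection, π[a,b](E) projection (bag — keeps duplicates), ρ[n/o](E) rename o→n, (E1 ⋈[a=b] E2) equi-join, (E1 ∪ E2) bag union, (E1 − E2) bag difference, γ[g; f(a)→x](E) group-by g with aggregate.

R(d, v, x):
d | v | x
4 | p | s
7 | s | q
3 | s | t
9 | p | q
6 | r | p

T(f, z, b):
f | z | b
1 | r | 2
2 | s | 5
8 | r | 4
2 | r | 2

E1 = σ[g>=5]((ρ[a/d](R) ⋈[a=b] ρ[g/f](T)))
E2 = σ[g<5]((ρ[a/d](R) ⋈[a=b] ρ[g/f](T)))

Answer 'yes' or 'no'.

E1 stepwise |·|:
  R → 5
  ρ[a/d](R) → 5
  T → 4
  ρ[g/f](T) → 4
  (ρ[a/d](R) ⋈[a=b] ρ[g/f](T)) → 1
  σ[g>=5]((ρ[a/d](R) ⋈[a=b] ρ[g/f](T))) → 1
E2 stepwise |·|:
  R → 5
  ρ[a/d](R) → 5
  T → 4
  ρ[g/f](T) → 4
  (ρ[a/d](R) ⋈[a=b] ρ[g/f](T)) → 1
  σ[g<5]((ρ[a/d](R) ⋈[a=b] ρ[g/f](T))) → 0

E1 result:
a | v | x | g | z | b
4 | p | s | 8 | r | 4
E2 result:
a | v | x | g | z | b
(0 rows)
Witness: (4, 'p', 's', 8, 'r', 4) appears 1× in E1 but 0× in E2.

no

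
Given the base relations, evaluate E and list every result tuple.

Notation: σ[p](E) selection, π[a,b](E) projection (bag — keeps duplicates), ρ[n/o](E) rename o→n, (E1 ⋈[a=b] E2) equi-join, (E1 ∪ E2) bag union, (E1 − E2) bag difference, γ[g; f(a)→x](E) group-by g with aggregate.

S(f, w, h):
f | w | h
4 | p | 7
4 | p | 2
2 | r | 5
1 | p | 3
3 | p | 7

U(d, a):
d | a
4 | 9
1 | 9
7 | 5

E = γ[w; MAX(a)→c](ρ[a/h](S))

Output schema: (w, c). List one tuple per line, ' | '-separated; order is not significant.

Row counts bottom-up:
  S → 5
  ρ[a/h](S) → 5
  γ[w; MAX(a)→c](ρ[a/h](S)) → 2

== RESULT ==
w | c
p | 7
r | 5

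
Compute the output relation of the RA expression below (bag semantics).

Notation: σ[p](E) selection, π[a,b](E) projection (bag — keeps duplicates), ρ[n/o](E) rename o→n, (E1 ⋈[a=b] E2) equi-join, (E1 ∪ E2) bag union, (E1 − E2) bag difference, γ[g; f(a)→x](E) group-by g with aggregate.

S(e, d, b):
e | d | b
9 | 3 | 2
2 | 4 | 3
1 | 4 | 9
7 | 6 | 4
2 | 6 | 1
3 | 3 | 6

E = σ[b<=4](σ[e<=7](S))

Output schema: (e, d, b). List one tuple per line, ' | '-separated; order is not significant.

Per-node cardinality:
  S → 6
  σ[e<=7](S) → 5
  σ[b<=4](σ[e<=7](S)) → 3

== RESULT ==
e | d | b
2 | 4 | 3
2 | 6 | 1
7 | 6 | 4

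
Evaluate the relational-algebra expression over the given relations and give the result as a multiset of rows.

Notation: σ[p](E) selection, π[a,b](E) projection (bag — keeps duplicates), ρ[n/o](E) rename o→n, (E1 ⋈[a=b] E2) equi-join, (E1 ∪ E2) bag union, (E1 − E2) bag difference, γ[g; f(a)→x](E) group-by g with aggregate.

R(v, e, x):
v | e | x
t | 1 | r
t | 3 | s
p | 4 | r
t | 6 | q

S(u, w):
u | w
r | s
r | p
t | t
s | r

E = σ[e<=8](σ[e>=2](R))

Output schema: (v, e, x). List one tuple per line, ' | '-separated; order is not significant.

Subexpression sizes:
  R → 4
  σ[e>=2](R) → 3
  σ[e<=8](σ[e>=2](R)) → 3

== RESULT ==
v | e | x
p | 4 | r
t | 3 | s
t | 6 | q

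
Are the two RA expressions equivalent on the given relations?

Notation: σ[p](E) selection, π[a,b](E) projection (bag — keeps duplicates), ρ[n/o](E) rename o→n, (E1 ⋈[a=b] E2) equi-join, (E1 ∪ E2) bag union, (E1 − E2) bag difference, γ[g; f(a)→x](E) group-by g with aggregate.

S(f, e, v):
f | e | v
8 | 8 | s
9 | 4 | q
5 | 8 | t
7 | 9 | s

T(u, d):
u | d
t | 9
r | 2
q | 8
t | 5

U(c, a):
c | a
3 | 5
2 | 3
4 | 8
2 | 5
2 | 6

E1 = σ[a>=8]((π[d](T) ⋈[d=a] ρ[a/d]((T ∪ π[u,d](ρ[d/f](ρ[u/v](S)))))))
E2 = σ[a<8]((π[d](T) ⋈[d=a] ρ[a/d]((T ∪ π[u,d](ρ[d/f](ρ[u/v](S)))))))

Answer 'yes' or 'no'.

E1 subexpression sizes:
  T → 4
  π[d](T) → 4
  T → 4
  S → 4
  ρ[u/v](S) → 4
  ρ[d/f](ρ[u/v](S)) → 4
  π[u,d](ρ[d/f](ρ[u/v](S))) → 4
  (T ∪ π[u,d](ρ[d/f](ρ[u/v](S)))) → 8
  ρ[a/d]((T ∪ π[u,d](ρ[d/f](ρ[u/v](S))))) → 8
  (π[d](T) ⋈[d=a] ρ[a/d]((T ∪ π[u,d](ρ[d/f](ρ[u/v](S)))))) → 7
  σ[a>=8]((π[d](T) ⋈[d=a] ρ[a/d]((T ∪ π[u,d](ρ[d/f](ρ[u/v](S))))))) → 4
E2 subexpression sizes:
  T → 4
  π[d](T) → 4
  T → 4
  S → 4
  ρ[u/v](S) → 4
  ρ[d/f](ρ[u/v](S)) → 4
  π[u,d](ρ[d/f](ρ[u/v](S))) → 4
  (T ∪ π[u,d](ρ[d/f](ρ[u/v](S)))) → 8
  ρ[a/d]((T ∪ π[u,d](ρ[d/f](ρ[u/v](S))))) → 8
  (π[d](T) ⋈[d=a] ρ[a/d]((T ∪ π[u,d](ρ[d/f](ρ[u/v](S)))))) → 7
  σ[a<8]((π[d](T) ⋈[d=a] ρ[a/d]((T ∪ π[u,d](ρ[d/f](ρ[u/v](S))))))) → 3

E1 result:
d | u | a
8 | q | 8
8 | s | 8
9 | q | 9
9 | t | 9
E2 result:
d | u | a
2 | r | 2
5 | t | 5
5 | t | 5
Witness: (2, 'r', 2) appears 0× in E1 but 1× in E2.

no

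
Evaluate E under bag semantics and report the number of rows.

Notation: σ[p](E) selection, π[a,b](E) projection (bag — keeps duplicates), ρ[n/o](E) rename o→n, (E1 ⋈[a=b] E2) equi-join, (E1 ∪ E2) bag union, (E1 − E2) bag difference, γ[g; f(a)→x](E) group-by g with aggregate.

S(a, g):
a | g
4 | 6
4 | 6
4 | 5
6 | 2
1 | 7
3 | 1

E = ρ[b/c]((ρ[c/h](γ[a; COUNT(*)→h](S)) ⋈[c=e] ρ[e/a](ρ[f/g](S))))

Stepwise |·|:
  S → 6
  γ[a; COUNT(*)→h](S) → 4
  ρ[c/h](γ[a; COUNT(*)→h](S)) → 4
  S → 6
  ρ[f/g](S) → 6
  ρ[e/a](ρ[f/g](S)) → 6
  (ρ[c/h](γ[a; COUNT(*)→h](S)) ⋈[c=e] ρ[e/a](ρ[f/g](S))) → 4
  ρ[b/c]((ρ[c/h](γ[a; COUNT(*)→h](S)) ⋈[c=e] ρ[e/a](ρ[f/g](S)))) → 4

|E| = 4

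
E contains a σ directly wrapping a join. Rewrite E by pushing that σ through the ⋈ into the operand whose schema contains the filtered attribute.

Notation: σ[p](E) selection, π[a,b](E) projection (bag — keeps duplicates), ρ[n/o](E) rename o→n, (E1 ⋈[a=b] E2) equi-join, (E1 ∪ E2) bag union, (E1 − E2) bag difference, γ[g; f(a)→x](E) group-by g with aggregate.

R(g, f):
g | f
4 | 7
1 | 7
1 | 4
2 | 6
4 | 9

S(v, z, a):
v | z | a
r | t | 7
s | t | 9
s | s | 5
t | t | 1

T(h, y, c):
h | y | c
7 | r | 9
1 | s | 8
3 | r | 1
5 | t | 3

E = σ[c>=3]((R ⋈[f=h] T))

σ filters on c, owned by the right side.
E' = (R ⋈[f=h] σ[c>=3](T))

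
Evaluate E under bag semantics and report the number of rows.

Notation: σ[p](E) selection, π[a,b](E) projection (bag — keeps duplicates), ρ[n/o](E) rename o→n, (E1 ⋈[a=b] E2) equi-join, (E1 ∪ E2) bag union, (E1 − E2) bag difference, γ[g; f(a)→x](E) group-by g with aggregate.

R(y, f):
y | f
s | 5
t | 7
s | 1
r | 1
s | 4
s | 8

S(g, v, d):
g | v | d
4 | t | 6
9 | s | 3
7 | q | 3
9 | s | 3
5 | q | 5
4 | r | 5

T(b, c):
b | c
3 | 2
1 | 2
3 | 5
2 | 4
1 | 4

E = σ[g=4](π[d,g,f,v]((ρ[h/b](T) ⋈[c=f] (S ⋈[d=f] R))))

Row counts bottom-up:
  T → 5
  ρ[h/b](T) → 5
  S → 6
  R → 6
  (S ⋈[d=f] R) → 2
  (ρ[h/b](T) ⋈[c=f] (S ⋈[d=f] R)) → 2
  π[d,g,f,v]((ρ[h/b](T) ⋈[c=f] (S ⋈[d=f] R))) → 2
  σ[g=4](π[d,g,f,v]((ρ[h/b](T) ⋈[c=f] (S ⋈[d=f] R)))) → 1

|E| = 1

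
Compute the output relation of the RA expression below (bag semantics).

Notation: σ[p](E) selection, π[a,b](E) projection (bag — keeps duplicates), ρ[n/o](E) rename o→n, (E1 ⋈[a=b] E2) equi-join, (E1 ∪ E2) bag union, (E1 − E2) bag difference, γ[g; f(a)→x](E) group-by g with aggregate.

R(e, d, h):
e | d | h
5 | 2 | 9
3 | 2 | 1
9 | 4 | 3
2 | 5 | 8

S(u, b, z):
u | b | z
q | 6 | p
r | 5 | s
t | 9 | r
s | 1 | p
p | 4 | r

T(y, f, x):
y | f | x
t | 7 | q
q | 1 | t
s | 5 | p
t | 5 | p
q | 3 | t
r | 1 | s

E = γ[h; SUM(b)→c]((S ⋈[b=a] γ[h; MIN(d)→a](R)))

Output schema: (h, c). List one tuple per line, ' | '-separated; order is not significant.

Row counts bottom-up:
  S → 5
  R → 4
  γ[h; MIN(d)→a](R) → 4
  (S ⋈[b=a] γ[h; MIN(d)→a](R)) → 2
  γ[h; SUM(b)→c]((S ⋈[b=a] γ[h; MIN(d)→a](R))) → 2

== RESULT ==
h | c
3 | 4
8 | 5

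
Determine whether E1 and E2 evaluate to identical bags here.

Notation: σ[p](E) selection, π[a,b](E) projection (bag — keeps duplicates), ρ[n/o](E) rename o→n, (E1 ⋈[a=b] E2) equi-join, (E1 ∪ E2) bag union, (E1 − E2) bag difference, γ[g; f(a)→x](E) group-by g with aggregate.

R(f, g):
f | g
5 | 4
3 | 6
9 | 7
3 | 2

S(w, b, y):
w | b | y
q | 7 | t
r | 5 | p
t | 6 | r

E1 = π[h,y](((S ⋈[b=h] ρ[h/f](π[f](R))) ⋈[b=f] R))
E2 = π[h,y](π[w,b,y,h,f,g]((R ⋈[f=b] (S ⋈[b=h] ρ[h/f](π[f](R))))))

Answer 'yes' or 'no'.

E1 subexpression sizes:
  S → 3
  R → 4
  π[f](R) → 4
  ρ[h/f](π[f](R)) → 4
  (S ⋈[b=h] ρ[h/f](π[f](R))) → 1
  R → 4
  ((S ⋈[b=h] ρ[h/f](π[f](R))) ⋈[b=f] R) → 1
  π[h,y](((S ⋈[b=h] ρ[h/f](π[f](R))) ⋈[b=f] R)) → 1
E2 subexpression sizes:
  R → 4
  S → 3
  R → 4
  π[f](R) → 4
  ρ[h/f](π[f](R)) → 4
  (S ⋈[b=h] ρ[h/f](π[f](R))) → 1
  (R ⋈[f=b] (S ⋈[b=h] ρ[h/f](π[f](R)))) → 1
  π[w,b,y,h,f,g]((R ⋈[f=b] (S ⋈[b=h] ρ[h/f](π[f](R))))) → 1
  π[h,y](π[w,b,y,h,f,g]((R ⋈[f=b] (S ⋈[b=h] ρ[h/f](π[f](R)))))) → 1

E1 and E2 produce the same multiset:
h | y
5 | p

yes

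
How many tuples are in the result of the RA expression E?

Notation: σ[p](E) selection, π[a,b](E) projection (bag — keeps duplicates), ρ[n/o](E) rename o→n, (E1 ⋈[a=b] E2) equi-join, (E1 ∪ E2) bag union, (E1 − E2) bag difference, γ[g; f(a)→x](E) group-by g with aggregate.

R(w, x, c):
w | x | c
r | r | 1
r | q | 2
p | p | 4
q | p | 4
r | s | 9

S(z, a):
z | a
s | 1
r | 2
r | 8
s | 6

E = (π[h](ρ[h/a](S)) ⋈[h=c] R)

Per-node cardinality:
  S → 4
  ρ[h/a](S) → 4
  π[h](ρ[h/a](S)) → 4
  R → 5
  (π[h](ρ[h/a](S)) ⋈[h=c] R) → 2

|E| = 2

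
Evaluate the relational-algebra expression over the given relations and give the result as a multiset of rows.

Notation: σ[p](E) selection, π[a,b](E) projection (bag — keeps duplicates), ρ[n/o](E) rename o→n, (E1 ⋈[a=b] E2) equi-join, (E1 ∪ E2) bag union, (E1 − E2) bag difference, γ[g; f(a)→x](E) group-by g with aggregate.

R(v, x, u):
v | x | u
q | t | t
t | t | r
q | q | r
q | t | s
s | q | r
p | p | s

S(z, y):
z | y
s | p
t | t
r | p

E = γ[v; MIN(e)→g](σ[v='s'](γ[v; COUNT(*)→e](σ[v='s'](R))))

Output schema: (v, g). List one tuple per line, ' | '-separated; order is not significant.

Stepwise |·|:
  R → 6
  σ[v='s'](R) → 1
  γ[v; COUNT(*)→e](σ[v='s'](R)) → 1
  σ[v='s'](γ[v; COUNT(*)→e](σ[v='s'](R))) → 1
  γ[v; MIN(e)→g](σ[v='s'](γ[v; COUNT(*)→e](σ[v='s'](R)))) → 1

== RESULT ==
v | g
s | 1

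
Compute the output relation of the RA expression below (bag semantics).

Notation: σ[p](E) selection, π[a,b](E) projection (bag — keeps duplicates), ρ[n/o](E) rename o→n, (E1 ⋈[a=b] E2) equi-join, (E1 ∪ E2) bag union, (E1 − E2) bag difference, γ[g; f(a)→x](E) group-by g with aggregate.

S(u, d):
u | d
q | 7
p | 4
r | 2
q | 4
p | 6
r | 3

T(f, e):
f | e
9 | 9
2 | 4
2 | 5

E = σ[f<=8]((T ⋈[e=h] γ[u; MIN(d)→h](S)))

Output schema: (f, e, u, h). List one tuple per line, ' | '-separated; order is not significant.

Stepwise |·|:
  T → 3
  S → 6
  γ[u; MIN(d)→h](S) → 3
  (T ⋈[e=h] γ[u; MIN(d)→h](S)) → 2
  σ[f<=8]((T ⋈[e=h] γ[u; MIN(d)→h](S))) → 2

== RESULT ==
f | e | u | h
2 | 4 | p | 4
2 | 4 | q | 4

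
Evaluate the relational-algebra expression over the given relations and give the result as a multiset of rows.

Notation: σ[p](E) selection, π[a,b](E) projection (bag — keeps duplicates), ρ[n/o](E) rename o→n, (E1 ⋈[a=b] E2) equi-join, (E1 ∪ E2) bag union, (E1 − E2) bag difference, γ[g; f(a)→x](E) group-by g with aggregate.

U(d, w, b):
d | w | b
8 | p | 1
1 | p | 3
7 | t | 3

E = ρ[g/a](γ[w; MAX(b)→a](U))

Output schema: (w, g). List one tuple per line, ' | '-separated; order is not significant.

Stepwise |·|:
  U → 3
  γ[w; MAX(b)→a](U) → 2
  ρ[g/a](γ[w; MAX(b)→a](U)) → 2

== RESULT ==
w | g
p | 3
t | 3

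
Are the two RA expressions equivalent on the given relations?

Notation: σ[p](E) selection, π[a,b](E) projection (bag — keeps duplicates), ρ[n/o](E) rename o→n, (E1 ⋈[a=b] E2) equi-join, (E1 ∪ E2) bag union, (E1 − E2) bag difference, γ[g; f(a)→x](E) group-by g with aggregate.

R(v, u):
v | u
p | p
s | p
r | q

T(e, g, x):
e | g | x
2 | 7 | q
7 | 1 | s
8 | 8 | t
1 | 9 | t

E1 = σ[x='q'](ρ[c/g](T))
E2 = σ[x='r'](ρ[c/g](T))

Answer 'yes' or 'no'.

E1 row counts bottom-up:
  T → 4
  ρ[c/g](T) → 4
  σ[x='q'](ρ[c/g](T)) → 1
E2 row counts bottom-up:
  T → 4
  ρ[c/g](T) → 4
  σ[x='r'](ρ[c/g](T)) → 0

E1 result:
e | c | x
2 | 7 | q
E2 result:
e | c | x
(0 rows)
Witness: (2, 7, 'q') appears 1× in E1 but 0× in E2.

no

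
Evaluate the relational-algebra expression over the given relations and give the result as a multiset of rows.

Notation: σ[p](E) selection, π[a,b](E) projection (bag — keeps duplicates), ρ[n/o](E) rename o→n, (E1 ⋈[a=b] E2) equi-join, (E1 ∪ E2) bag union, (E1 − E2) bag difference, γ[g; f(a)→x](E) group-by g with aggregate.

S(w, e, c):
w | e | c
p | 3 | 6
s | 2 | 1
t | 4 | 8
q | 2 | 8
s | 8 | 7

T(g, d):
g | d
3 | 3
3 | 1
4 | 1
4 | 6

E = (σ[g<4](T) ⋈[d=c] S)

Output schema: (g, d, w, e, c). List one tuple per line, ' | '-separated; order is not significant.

Row counts bottom-up:
  T → 4
  σ[g<4](T) → 2
  S → 5
  (σ[g<4](T) ⋈[d=c] S) → 1

== RESULT ==
g | d | w | e | c
3 | 1 | s | 2 | 1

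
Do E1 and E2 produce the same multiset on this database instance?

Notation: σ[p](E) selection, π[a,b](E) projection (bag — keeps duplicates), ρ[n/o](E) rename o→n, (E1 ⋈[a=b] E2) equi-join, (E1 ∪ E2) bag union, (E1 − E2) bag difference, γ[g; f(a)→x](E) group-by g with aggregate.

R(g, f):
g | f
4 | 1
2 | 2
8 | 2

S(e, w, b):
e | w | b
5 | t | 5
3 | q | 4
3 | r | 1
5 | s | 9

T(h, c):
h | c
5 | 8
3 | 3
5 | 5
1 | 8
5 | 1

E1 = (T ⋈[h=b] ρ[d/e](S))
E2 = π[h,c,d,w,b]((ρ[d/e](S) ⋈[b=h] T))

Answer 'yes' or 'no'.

E1 subexpression sizes:
  T → 5
  S → 4
  ρ[d/e](S) → 4
  (T ⋈[h=b] ρ[d/e](S)) → 4
E2 subexpression sizes:
  S → 4
  ρ[d/e](S) → 4
  T → 5
  (ρ[d/e](S) ⋈[b=h] T) → 4
  π[h,c,d,w,b]((ρ[d/e](S) ⋈[b=h] T)) → 4

E1 and E2 produce the same multiset:
h | c | d | w | b
1 | 8 | 3 | r | 1
5 | 1 | 5 | t | 5
5 | 5 | 5 | t | 5
5 | 8 | 5 | t | 5

yes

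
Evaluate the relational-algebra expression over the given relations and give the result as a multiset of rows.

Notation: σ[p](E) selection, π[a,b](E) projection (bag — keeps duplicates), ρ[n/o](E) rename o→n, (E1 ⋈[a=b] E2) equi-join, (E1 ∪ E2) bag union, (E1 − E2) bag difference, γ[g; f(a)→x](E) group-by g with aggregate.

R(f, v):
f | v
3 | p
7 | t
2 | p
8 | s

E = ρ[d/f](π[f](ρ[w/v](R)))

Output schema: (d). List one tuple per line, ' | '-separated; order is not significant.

Per-node cardinality:
  R → 4
  ρ[w/v](R) → 4
  π[f](ρ[w/v](R)) → 4
  ρ[d/f](π[f](ρ[w/v](R))) → 4

== RESULT ==
d
2
3
7
8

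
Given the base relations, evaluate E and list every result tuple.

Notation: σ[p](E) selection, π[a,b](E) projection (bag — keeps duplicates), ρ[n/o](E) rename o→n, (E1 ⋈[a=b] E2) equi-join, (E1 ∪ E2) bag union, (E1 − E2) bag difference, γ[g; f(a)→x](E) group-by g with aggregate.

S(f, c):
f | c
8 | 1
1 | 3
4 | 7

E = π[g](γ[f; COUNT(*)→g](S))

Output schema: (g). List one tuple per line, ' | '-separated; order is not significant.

Per-node cardinality:
  S → 3
  γ[f; COUNT(*)→g](S) → 3
  π[g](γ[f; COUNT(*)→g](S)) → 3

== RESULT ==
g
1
1
1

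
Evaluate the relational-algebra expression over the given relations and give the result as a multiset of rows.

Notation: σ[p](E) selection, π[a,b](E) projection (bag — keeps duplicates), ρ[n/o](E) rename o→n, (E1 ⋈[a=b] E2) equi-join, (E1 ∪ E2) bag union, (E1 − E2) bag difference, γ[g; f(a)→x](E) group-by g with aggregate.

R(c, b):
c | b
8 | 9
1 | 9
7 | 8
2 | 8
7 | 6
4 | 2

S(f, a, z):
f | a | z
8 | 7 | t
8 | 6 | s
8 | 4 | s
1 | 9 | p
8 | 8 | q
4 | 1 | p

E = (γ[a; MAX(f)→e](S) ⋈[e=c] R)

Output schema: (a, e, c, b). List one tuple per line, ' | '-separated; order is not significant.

Per-node cardinality:
  S → 6
  γ[a; MAX(f)→e](S) → 6
  R → 6
  (γ[a; MAX(f)→e](S) ⋈[e=c] R) → 6

== RESULT ==
a | e | c | b
1 | 4 | 4 | 2
4 | 8 | 8 | 9
6 | 8 | 8 | 9
7 | 8 | 8 | 9
8 | 8 | 8 | 9
9 | 1 | 1 | 9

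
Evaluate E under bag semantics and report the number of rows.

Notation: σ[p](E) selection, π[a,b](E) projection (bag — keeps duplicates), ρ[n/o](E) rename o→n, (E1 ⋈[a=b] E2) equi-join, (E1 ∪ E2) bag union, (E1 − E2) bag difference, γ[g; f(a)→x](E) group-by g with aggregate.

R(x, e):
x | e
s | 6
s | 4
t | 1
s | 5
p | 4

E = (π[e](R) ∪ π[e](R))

Row counts bottom-up:
  R → 5
  π[e](R) → 5
  R → 5
  π[e](R) → 5
  (π[e](R) ∪ π[e](R)) → 10

|E| = 10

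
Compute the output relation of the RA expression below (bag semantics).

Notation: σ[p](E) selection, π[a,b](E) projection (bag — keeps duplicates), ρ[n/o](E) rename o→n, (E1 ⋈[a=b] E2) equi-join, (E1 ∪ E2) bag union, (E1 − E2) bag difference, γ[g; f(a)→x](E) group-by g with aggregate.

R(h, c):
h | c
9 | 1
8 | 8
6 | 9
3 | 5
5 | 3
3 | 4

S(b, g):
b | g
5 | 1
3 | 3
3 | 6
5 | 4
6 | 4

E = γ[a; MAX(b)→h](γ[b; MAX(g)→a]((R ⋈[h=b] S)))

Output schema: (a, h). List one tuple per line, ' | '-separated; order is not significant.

Stepwise |·|:
  R → 6
  S → 5
  (R ⋈[h=b] S) → 7
  γ[b; MAX(g)→a]((R ⋈[h=b] S)) → 3
  γ[a; MAX(b)→h](γ[b; MAX(g)→a]((R ⋈[h=b] S))) → 2

== RESULT ==
a | h
4 | 6
6 | 3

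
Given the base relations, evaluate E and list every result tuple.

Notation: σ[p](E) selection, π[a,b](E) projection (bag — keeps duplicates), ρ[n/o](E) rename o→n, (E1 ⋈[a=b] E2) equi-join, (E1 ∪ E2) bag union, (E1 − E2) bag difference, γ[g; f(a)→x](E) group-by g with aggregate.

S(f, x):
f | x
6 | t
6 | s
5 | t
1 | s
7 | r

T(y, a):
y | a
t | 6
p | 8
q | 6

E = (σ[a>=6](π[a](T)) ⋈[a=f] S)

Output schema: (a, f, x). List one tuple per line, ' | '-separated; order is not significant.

Stepwise |·|:
  T → 3
  π[a](T) → 3
  σ[a>=6](π[a](T)) → 3
  S → 5
  (σ[a>=6](π[a](T)) ⋈[a=f] S) → 4

== RESULT ==
a | f | x
6 | 6 | s
6 | 6 | s
6 | 6 | t
6 | 6 | t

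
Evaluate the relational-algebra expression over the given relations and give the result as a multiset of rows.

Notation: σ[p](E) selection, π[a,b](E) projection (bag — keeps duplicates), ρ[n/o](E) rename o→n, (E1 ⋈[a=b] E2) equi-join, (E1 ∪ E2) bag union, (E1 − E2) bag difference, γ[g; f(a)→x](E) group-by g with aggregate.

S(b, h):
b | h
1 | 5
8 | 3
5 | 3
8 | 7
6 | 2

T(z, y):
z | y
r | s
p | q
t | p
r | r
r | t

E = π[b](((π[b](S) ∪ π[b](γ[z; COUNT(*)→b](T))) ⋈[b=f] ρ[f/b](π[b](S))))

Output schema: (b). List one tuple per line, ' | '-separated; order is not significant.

Row counts bottom-up:
  S → 5
  π[b](S) → 5
  T → 5
  γ[z; COUNT(*)→b](T) → 3
  π[b](γ[z; COUNT(*)→b](T)) → 3
  (π[b](S) ∪ π[b](γ[z; COUNT(*)→b](T))) → 8
  S → 5
  π[b](S) → 5
  ρ[f/b](π[b](S)) → 5
  ((π[b](S) ∪ π[b](γ[z; COUNT(*)→b](T))) ⋈[b=f] ρ[f/b](π[b](S))) → 9
  π[b](((π[b](S) ∪ π[b](γ[z; COUNT(*)→b](T))) ⋈[b=f] ρ[f/b](π[b](S)))) → 9

== RESULT ==
b
1
1
1
5
6
8
8
8
8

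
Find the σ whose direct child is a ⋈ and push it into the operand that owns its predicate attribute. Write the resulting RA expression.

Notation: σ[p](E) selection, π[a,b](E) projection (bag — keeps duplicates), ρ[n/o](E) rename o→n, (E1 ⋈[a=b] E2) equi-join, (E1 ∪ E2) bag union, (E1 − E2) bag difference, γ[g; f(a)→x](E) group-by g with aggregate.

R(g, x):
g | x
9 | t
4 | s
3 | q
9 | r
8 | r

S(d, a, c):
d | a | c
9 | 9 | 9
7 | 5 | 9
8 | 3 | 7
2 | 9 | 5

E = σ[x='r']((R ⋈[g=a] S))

σ filters on x, owned by the left side.
E' = (σ[x='r'](R) ⋈[g=a] S)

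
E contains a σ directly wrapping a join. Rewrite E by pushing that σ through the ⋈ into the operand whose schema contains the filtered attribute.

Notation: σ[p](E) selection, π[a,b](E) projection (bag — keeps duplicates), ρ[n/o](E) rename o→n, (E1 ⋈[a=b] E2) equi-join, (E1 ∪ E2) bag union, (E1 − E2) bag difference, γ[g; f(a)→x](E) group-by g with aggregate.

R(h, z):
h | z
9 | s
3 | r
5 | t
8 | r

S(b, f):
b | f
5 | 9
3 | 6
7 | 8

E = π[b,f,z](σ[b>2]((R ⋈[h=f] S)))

σ filters on b, owned by the right side.
E' = π[b,f,z]((R ⋈[h=f] σ[b>2](S)))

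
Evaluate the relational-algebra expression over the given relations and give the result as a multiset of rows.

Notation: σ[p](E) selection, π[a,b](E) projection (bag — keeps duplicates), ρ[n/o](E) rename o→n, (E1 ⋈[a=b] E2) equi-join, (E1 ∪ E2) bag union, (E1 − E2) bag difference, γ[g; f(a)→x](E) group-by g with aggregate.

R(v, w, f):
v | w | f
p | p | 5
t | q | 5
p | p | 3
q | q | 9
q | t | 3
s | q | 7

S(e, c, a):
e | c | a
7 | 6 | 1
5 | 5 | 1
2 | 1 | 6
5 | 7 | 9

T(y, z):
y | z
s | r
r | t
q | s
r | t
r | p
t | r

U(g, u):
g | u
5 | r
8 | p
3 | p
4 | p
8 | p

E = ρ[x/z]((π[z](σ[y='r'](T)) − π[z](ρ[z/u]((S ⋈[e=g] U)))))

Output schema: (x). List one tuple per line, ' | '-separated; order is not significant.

Stepwise |·|:
  T → 6
  σ[y='r'](T) → 3
  π[z](σ[y='r'](T)) → 3
  S → 4
  U → 5
  (S ⋈[e=g] U) → 2
  ρ[z/u]((S ⋈[e=g] U)) → 2
  π[z](ρ[z/u]((S ⋈[e=g] U))) → 2
  (π[z](σ[y='r'](T)) − π[z](ρ[z/u]((S ⋈[e=g] U)))) → 3
  ρ[x/z]((π[z](σ[y='r'](T)) − π[z](ρ[z/u]((S ⋈[e=g] U))))) → 3

== RESULT ==
x
p
t
t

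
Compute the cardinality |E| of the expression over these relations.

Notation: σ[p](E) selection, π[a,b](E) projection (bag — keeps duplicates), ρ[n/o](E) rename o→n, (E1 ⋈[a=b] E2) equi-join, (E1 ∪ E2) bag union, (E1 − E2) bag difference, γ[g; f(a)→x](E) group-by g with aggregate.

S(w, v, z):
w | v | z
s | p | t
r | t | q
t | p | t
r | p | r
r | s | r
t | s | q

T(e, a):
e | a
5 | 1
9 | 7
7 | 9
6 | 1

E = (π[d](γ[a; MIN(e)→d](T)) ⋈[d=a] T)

Row counts bottom-up:
  T → 4
  γ[a; MIN(e)→d](T) → 3
  π[d](γ[a; MIN(e)→d](T)) → 3
  T → 4
  (π[d](γ[a; MIN(e)→d](T)) ⋈[d=a] T) → 2

|E| = 2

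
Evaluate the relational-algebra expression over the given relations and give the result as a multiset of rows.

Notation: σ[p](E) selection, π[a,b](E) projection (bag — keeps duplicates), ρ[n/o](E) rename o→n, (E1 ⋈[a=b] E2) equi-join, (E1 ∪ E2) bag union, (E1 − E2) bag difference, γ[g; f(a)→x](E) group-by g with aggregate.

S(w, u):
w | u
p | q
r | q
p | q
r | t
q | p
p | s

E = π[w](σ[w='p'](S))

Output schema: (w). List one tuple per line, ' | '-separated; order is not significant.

Per-node cardinality:
  S → 6
  σ[w='p'](S) → 3
  π[w](σ[w='p'](S)) → 3

== RESULT ==
w
p
p
p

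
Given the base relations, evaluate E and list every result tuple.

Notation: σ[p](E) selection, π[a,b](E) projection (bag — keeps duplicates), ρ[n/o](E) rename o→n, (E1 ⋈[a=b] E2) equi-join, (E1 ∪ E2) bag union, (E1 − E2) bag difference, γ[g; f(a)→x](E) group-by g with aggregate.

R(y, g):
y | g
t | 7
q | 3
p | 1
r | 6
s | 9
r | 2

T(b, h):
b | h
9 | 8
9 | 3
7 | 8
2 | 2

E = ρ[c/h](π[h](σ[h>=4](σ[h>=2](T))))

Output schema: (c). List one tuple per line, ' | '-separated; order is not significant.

Stepwise |·|:
  T → 4
  σ[h>=2](T) → 4
  σ[h>=4](σ[h>=2](T)) → 2
  π[h](σ[h>=4](σ[h>=2](T))) → 2
  ρ[c/h](π[h](σ[h>=4](σ[h>=2](T)))) → 2

== RESULT ==
c
8
8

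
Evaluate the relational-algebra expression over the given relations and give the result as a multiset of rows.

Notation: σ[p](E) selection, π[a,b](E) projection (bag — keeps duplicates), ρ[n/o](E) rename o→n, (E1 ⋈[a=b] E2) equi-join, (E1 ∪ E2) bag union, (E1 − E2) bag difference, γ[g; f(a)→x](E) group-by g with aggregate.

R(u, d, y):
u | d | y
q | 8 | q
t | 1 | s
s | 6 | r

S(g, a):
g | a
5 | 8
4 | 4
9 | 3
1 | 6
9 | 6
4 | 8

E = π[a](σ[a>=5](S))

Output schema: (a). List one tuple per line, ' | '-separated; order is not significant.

Subexpression sizes:
  S → 6
  σ[a>=5](S) → 4
  π[a](σ[a>=5](S)) → 4

== RESULT ==
a
6
6
8
8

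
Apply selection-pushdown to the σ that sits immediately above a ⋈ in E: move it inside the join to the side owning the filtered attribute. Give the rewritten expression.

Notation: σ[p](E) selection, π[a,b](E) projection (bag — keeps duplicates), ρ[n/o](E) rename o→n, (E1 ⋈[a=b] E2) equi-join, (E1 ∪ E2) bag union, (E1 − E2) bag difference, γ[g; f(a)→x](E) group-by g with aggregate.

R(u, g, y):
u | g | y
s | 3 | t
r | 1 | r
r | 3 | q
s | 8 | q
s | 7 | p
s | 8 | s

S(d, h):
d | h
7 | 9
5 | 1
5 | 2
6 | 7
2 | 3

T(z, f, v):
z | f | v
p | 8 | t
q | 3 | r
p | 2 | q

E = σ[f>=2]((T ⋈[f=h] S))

σ filters on f, owned by the left side.
E' = (σ[f>=2](T) ⋈[f=h] S)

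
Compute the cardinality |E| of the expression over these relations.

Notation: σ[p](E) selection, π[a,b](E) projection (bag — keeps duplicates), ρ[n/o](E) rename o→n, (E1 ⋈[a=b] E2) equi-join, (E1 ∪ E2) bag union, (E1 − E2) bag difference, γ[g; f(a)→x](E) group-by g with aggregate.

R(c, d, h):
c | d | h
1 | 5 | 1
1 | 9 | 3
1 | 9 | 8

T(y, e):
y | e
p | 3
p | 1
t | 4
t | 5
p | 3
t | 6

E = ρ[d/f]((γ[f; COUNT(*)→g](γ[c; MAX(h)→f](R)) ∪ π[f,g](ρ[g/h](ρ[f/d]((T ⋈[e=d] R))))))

Per-node cardinality:
  R → 3
  γ[c; MAX(h)→f](R) → 1
  γ[f; COUNT(*)→g](γ[c; MAX(h)→f](R)) → 1
  T → 6
  R → 3
  (T ⋈[e=d] R) → 1
  ρ[f/d]((T ⋈[e=d] R)) → 1
  ρ[g/h](ρ[f/d]((T ⋈[e=d] R))) → 1
  π[f,g](ρ[g/h](ρ[f/d]((T ⋈[e=d] R)))) → 1
  (γ[f; COUNT(*)→g](γ[c; MAX(h)→f](R)) ∪ π[f,g](ρ[g/h](ρ[f/d]((T ⋈[e=d] R))))) → 2
  ρ[d/f]((γ[f; COUNT(*)→g](γ[c; MAX(h)→f](R)) ∪ π[f,g](ρ[g/h](ρ[f/d]((T ⋈[e=d] R)))))) → 2

|E| = 2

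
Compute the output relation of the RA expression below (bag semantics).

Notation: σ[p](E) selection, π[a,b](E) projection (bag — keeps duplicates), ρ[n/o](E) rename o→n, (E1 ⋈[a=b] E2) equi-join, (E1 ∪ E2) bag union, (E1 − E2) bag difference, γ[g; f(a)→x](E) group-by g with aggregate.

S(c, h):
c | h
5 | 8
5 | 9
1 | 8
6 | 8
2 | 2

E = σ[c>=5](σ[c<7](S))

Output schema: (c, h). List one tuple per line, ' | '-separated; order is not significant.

Subexpression sizes:
  S → 5
  σ[c<7](S) → 5
  σ[c>=5](σ[c<7](S)) → 3

== RESULT ==
c | h
5 | 8
5 | 9
6 | 8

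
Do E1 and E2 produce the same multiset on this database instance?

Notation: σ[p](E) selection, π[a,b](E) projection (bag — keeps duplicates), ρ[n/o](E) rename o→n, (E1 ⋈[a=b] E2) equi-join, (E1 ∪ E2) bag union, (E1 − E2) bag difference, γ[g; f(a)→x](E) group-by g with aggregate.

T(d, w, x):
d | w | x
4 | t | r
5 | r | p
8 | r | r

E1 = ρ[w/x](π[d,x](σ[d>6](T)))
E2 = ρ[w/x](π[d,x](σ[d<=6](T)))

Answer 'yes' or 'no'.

E1 subexpression sizes:
  T → 3
  σ[d>6](T) → 1
  π[d,x](σ[d>6](T)) → 1
  ρ[w/x](π[d,x](σ[d>6](T))) → 1
E2 subexpression sizes:
  T → 3
  σ[d<=6](T) → 2
  π[d,x](σ[d<=6](T)) → 2
  ρ[w/x](π[d,x](σ[d<=6](T))) → 2

E1 result:
d | w
8 | r
E2 result:
d | w
4 | r
5 | p
Witness: (4, 'r') appears 0× in E1 but 1× in E2.

no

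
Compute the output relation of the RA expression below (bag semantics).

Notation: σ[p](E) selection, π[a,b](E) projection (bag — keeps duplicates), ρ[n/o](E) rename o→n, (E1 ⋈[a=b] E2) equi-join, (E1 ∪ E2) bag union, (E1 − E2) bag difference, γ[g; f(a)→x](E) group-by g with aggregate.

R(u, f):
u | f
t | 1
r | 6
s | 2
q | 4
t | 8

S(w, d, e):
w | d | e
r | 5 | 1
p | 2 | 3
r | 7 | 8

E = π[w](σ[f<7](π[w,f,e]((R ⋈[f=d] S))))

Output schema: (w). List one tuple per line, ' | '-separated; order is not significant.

Per-node cardinality:
  R → 5
  S → 3
  (R ⋈[f=d] S) → 1
  π[w,f,e]((R ⋈[f=d] S)) → 1
  σ[f<7](π[w,f,e]((R ⋈[f=d] S))) → 1
  π[w](σ[f<7](π[w,f,e]((R ⋈[f=d] S)))) → 1

== RESULT ==
w
p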